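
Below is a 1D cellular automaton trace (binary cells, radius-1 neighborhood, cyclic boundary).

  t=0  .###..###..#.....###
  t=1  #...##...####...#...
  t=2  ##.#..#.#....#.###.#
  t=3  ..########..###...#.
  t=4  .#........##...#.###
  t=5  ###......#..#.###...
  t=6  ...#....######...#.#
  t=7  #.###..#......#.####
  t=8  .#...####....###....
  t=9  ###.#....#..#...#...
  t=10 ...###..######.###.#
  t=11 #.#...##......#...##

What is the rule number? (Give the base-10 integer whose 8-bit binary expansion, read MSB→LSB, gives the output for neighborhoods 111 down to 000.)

54

  nb ###: next=.  (t=0,i=2, bit7=0)
  nb ##.: next=.  (t=0,i=3, bit6=0)
  nb #.#: next=#  (t=0,i=0, bit5=1)
  nb #..: next=#  (t=0,i=4, bit4=1)
  nb .##: next=.  (t=0,i=1, bit3=0)
  nb .#.: next=#  (t=0,i=11, bit2=1)
  nb ..#: next=#  (t=0,i=5, bit1=1)
  nb ...: next=.  (t=0,i=13, bit0=0)
  bits 00110110 = 54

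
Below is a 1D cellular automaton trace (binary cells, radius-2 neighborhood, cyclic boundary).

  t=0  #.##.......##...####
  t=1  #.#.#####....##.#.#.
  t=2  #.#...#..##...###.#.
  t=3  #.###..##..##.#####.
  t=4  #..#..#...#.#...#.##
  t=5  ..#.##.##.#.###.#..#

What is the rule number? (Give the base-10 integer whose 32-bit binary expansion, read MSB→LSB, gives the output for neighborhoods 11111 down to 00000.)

2776589217

  [31] ##### => #  t=0,i=18
  [30] ####. => .  t=0,i=19
  [29] ###.# => #  t=0,i=0
  [28] ###.. => .  t=1,i=8
  [27] ##.## => .  t=0,i=1
  [26] ##.#. => #  t=1,i=15
  [25] ##..# => .  t=3,i=5
  [24] ##... => #  t=0,i=4
  [23] #.### => .  t=1,i=4
  [22] #.##. => #  t=0,i=2
  [21] #.#.# => #  t=1,i=0
  [20] #.#.. => #  t=2,i=2
  [19] #..## => #  t=2,i=8
  [18] #..#. => #  t=4,i=2
  [17] #...# => #  t=0,i=14
  [16] #.... => #  t=0,i=5
  [15] .#### => .  t=0,i=17
  [14] .###. => #  t=2,i=15
  [13] .##.# => #  t=1,i=14
  [12] .##.. => .  t=0,i=3
  [11] .#.## => .  t=1,i=3
  [10] .#.#. => .  t=1,i=1
  [9] .#..# => #  t=2,i=7
  [8] .#... => #  t=2,i=3
  [7] ..### => #  t=0,i=16
  [6] ..##. => .  t=0,i=11
  [5] ..#.# => #  t=4,i=10
  [4] ..#.. => .  t=2,i=6
  [3] ...## => .  t=0,i=10
  [2] ...#. => .  t=2,i=5
  [1] ....# => .  t=0,i=9
  [0] ..... => #  t=0,i=6
  bits 10100101011111110110001110100001 = 2776589217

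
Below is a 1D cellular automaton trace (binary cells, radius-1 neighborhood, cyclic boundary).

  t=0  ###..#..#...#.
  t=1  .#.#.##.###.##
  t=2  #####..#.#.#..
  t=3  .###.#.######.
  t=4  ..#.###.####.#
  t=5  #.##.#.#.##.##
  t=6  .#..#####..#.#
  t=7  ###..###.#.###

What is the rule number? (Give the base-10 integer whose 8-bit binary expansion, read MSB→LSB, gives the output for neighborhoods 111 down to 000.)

181

  ### -> #   bit 7 = 1  t=0,i=1
  ##. -> .   bit 6 = 0  t=0,i=2
  #.# -> #   bit 5 = 1  t=0,i=13
  #.. -> #   bit 4 = 1  t=0,i=3
  .## -> .   bit 3 = 0  t=0,i=0
  .#. -> #   bit 2 = 1  t=0,i=5
  ..# -> .   bit 1 = 0  t=0,i=4
  ... -> #   bit 0 = 1  t=0,i=10
  bits 10110101 = 181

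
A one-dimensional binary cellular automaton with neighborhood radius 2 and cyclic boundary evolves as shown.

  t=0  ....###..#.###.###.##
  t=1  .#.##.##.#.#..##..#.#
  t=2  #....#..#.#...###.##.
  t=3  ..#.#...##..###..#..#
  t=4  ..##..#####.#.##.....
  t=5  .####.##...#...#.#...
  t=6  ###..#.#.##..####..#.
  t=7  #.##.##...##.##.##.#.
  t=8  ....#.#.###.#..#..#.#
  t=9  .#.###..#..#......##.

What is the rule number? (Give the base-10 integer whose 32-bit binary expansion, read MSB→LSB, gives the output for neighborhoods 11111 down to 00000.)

511939820

  [31] ##### => .  t=4,i=8
  [30] ####. => .  t=4,i=9
  [29] ###.# => .  t=0,i=13
  [28] ###.. => #  t=0,i=6
  [27] ##.## => #  t=0,i=14
  [26] ##.#. => #  t=1,i=8
  [25] ##..# => #  t=0,i=7
  [24] ##... => .  t=0,i=0
  [23] #.### => #  t=0,i=11
  [22] #.##. => .  t=0,i=19
  [21] #.#.# => .  t=1,i=1
  [20] #.#.. => .  t=1,i=11
  [19] #..## => .  t=1,i=13
  [18] #..#. => .  t=0,i=8
  [17] #...# => #  t=2,i=12
  [16] #.... => #  t=0,i=1
  [15] .#### => #  t=4,i=7
  [14] .###. => .  t=0,i=5
  [13] .##.# => .  t=1,i=4
  [12] .##.. => #  t=0,i=20
  [11] .#.## => .  t=0,i=10
  [10] .#.#. => #  t=1,i=0
  [9] .#..# => .  t=1,i=12
  [8] .#... => .  t=2,i=1
  [7] ..### => #  t=0,i=4
  [6] ..##. => #  t=1,i=14
  [5] ..#.# => #  t=0,i=9
  [4] ..#.. => .  t=2,i=5
  [3] ...## => #  t=0,i=3
  [2] ...#. => #  t=2,i=4
  [1] ....# => .  t=0,i=2
  [0] ..... => .  t=4,i=18
  bits 00011110100000111001010011101100 = 511939820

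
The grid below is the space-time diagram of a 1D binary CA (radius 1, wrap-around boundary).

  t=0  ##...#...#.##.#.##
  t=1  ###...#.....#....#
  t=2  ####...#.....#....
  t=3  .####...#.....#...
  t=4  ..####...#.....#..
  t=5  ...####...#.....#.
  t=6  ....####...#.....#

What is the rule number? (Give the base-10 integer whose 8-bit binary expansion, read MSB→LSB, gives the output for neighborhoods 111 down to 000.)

208

  [7] ### => #  t=0,i=0
  [6] ##. => #  t=0,i=1
  [5] #.# => .  t=0,i=10
  [4] #.. => #  t=0,i=2
  [3] .## => .  t=0,i=11
  [2] .#. => .  t=0,i=5
  [1] ..# => .  t=0,i=4
  [0] ... => .  t=0,i=3
  bits 11010000 = 208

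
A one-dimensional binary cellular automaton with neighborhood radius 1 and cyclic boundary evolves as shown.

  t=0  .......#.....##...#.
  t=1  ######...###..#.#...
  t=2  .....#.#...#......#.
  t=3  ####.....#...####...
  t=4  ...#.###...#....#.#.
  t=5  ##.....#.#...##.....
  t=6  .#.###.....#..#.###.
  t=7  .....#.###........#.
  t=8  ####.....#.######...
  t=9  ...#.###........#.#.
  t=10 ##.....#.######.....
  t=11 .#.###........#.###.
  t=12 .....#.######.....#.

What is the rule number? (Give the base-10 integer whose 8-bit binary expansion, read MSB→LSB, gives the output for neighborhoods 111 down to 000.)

65

  nb ###: next=.  (t=1,i=1, bit7=0)
  nb ##.: next=#  (t=0,i=14, bit6=1)
  nb #.#: next=.  (t=1,i=15, bit5=0)
  nb #..: next=.  (t=0,i=8, bit4=0)
  nb .##: next=.  (t=0,i=13, bit3=0)
  nb .#.: next=.  (t=0,i=7, bit2=0)
  nb ..#: next=.  (t=0,i=6, bit1=0)
  nb ...: next=#  (t=0,i=0, bit0=1)
  bits 01000001 = 65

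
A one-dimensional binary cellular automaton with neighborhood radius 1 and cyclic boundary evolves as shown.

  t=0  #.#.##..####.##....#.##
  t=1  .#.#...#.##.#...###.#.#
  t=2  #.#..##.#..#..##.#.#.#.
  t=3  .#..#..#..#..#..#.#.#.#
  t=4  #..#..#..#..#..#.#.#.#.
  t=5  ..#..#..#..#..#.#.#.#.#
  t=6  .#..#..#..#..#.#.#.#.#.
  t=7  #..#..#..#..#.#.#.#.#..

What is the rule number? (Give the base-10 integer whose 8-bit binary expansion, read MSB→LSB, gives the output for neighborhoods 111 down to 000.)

  [7] ### => #  t=0,i=9
  [6] ##. => .  t=0,i=0
  [5] #.# => #  t=0,i=1
  [4] #.. => .  t=0,i=6
  [3] .## => .  t=0,i=4
  [2] .#. => .  t=0,i=2
  [1] ..# => #  t=0,i=7
  [0] ... => #  t=0,i=16
  bits 10100011 = 163

163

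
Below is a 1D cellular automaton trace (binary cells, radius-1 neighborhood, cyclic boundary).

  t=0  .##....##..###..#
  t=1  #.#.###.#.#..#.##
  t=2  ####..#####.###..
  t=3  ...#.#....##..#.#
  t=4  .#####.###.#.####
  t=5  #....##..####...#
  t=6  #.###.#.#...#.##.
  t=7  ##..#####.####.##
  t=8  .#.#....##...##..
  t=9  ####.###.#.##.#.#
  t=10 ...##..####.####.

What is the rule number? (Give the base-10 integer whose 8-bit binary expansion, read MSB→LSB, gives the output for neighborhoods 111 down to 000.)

  nb ###: next=.  (t=0,i=12, bit7=0)
  nb ##.: next=#  (t=0,i=2, bit6=1)
  nb #.#: next=#  (t=0,i=0, bit5=1)
  nb #..: next=.  (t=0,i=3, bit4=0)
  nb .##: next=.  (t=0,i=1, bit3=0)
  nb .#.: next=#  (t=0,i=16, bit2=1)
  nb ..#: next=#  (t=0,i=6, bit1=1)
  nb ...: next=#  (t=0,i=4, bit0=1)
  bits 01100111 = 103

103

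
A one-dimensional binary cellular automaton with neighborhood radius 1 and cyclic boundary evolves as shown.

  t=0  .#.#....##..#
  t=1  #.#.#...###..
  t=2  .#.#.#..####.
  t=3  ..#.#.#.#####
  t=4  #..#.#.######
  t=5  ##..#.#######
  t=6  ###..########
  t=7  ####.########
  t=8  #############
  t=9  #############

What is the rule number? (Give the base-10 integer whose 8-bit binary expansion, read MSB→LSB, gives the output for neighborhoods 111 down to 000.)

248

  nb ###: next=#  (t=1,i=9, bit7=1)
  nb ##.: next=#  (t=0,i=9, bit6=1)
  nb #.#: next=#  (t=0,i=0, bit5=1)
  nb #..: next=#  (t=0,i=4, bit4=1)
  nb .##: next=#  (t=0,i=8, bit3=1)
  nb .#.: next=.  (t=0,i=1, bit2=0)
  nb ..#: next=.  (t=0,i=7, bit1=0)
  nb ...: next=.  (t=0,i=5, bit0=0)
  bits 11111000 = 248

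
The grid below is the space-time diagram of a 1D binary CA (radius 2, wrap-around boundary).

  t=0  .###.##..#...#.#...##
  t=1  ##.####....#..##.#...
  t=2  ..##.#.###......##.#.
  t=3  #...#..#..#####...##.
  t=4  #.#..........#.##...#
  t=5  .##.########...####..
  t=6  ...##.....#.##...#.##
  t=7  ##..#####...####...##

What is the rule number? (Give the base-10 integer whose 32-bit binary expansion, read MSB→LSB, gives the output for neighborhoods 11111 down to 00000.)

1842549763

  nb #####: next=.  (t=3,i=12, bit31=0)
  nb ####.: next=#  (t=1,i=5, bit30=1)
  nb ###.#: next=#  (t=0,i=3, bit29=1)
  nb ###..: next=.  (t=1,i=6, bit28=0)
  nb ##.##: next=#  (t=0,i=0, bit27=1)
  nb ##.#.: next=#  (t=1,i=16, bit26=1)
  nb ##..#: next=.  (t=0,i=7, bit25=0)
  nb ##...: next=#  (t=1,i=7, bit24=1)
  nb #.###: next=#  (t=0,i=1, bit23=1)
  nb #.##.: next=#  (t=0,i=5, bit22=1)
  nb #.#.#: next=.  (t=2,i=5, bit21=0)
  nb #.#..: next=#  (t=0,i=15, bit20=1)
  nb #..##: next=.  (t=1,i=13, bit19=0)
  nb #..#.: next=.  (t=0,i=8, bit18=0)
  nb #...#: next=#  (t=0,i=11, bit17=1)
  nb #....: next=#  (t=1,i=8, bit16=1)
  nb .####: next=.  (t=1,i=4, bit15=0)
  nb .###.: next=.  (t=0,i=2, bit14=0)
  nb .##.#: next=.  (t=0,i=20, bit13=0)
  nb .##..: next=#  (t=0,i=6, bit12=1)
  nb .#.##: next=.  (t=2,i=6, bit11=0)
  nb .#.#.: next=#  (t=0,i=14, bit10=1)
  nb .#..#: next=.  (t=1,i=12, bit9=0)
  nb .#...: next=.  (t=0,i=10, bit8=0)
  nb ..###: next=.  (t=3,i=10, bit7=0)
  nb ..##.: next=.  (t=0,i=19, bit6=0)
  nb ..#.#: next=.  (t=0,i=13, bit5=0)
  nb ..#..: next=.  (t=0,i=9, bit4=0)
  nb ...##: next=.  (t=0,i=18, bit3=0)
  nb ...#.: next=.  (t=0,i=12, bit2=0)
  nb ....#: next=#  (t=1,i=9, bit1=1)
  nb .....: next=#  (t=2,i=12, bit0=1)
  bits 01101101110100110001010000000011 = 1842549763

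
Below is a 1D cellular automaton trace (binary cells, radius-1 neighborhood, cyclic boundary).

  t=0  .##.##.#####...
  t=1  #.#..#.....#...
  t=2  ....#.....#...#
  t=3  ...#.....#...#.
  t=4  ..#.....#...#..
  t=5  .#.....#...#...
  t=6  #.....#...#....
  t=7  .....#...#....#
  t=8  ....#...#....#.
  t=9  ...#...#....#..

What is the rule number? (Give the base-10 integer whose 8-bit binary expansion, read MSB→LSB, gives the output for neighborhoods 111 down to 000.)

66

  nb ###: next=.  (t=0,i=8, bit7=0)
  nb ##.: next=#  (t=0,i=2, bit6=1)
  nb #.#: next=.  (t=0,i=3, bit5=0)
  nb #..: next=.  (t=0,i=12, bit4=0)
  nb .##: next=.  (t=0,i=1, bit3=0)
  nb .#.: next=.  (t=1,i=0, bit2=0)
  nb ..#: next=#  (t=0,i=0, bit1=1)
  nb ...: next=.  (t=0,i=13, bit0=0)
  bits 01000010 = 66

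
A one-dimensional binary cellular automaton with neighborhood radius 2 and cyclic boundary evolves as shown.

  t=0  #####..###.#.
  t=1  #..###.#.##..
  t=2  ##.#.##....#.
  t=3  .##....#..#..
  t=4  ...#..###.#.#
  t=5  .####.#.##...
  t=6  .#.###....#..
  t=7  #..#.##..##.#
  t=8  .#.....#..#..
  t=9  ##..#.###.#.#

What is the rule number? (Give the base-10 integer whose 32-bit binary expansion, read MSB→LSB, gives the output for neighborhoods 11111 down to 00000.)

  ##### -> .   bit 31 = 0  t=0,i=2
  ####. -> #   bit 30 = 1  t=0,i=3
  ###.# -> #   bit 29 = 1  t=0,i=9
  ###.. -> #   bit 28 = 1  t=0,i=4
  ##.## -> .   bit 27 = 0  t=7,i=11
  ##.#. -> #   bit 26 = 1  t=0,i=10
  ##..# -> #   bit 25 = 1  t=0,i=5
  ##... -> #   bit 24 = 1  t=2,i=7
  #.### -> #   bit 23 = 1  t=0,i=0
  #.##. -> .   bit 22 = 0  t=1,i=9
  #.#.# -> .   bit 21 = 0  t=0,i=11
  #.#.. -> .   bit 20 = 0  t=4,i=12
  #..## -> .   bit 19 = 0  t=0,i=6
  #..#. -> .   bit 18 = 0  t=1,i=12
  #...# -> #   bit 17 = 1  t=3,i=12
  #.... -> .   bit 16 = 0  t=2,i=8
  .#### -> .   bit 15 = 0  t=0,i=1
  .###. -> .   bit 14 = 0  t=0,i=8
  .##.# -> #   bit 13 = 1  t=2,i=1
  .##.. -> .   bit 12 = 0  t=1,i=10
  .#.## -> .   bit 11 = 0  t=0,i=12
  .#.#. -> .   bit 10 = 0  t=4,i=11
  .#..# -> #   bit 9 = 1  t=1,i=1
  .#... -> .   bit 8 = 0  t=3,i=11
  ..### -> #   bit 7 = 1  t=0,i=7
  ..##. -> .   bit 6 = 0  t=3,i=1
  ..#.# -> .   bit 5 = 0  t=2,i=11
  ..#.. -> #   bit 4 = 1  t=1,i=0
  ...## -> .   bit 3 = 0  t=3,i=0
  ...#. -> #   bit 2 = 1  t=2,i=10
  ....# -> .   bit 1 = 0  t=2,i=9
  ..... -> #   bit 0 = 1  t=8,i=4
  bits 01110111100000100010001010010101 = 2005017237

2005017237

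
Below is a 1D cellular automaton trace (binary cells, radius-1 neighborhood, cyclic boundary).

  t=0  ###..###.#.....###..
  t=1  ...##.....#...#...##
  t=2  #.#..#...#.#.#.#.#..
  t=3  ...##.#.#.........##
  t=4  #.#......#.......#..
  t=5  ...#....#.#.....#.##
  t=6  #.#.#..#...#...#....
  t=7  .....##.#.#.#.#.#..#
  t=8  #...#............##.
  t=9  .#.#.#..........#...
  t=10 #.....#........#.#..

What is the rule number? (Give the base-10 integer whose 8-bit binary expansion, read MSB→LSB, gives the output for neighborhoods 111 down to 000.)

  [7] ### => .  t=0,i=1
  [6] ##. => .  t=0,i=2
  [5] #.# => .  t=0,i=8
  [4] #.. => #  t=0,i=3
  [3] .## => .  t=0,i=0
  [2] .#. => .  t=0,i=9
  [1] ..# => #  t=0,i=4
  [0] ... => .  t=0,i=11
  bits 00010010 = 18

18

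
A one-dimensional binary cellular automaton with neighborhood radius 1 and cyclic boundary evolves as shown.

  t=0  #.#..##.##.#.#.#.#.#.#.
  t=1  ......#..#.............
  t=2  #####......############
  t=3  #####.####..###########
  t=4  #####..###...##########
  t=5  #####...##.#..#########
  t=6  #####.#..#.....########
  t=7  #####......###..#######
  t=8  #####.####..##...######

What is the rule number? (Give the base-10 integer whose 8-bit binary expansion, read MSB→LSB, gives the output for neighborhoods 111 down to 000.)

193

  nb ###: next=#  (t=2,i=0, bit7=1)
  nb ##.: next=#  (t=0,i=6, bit6=1)
  nb #.#: next=.  (t=0,i=1, bit5=0)
  nb #..: next=.  (t=0,i=3, bit4=0)
  nb .##: next=.  (t=0,i=5, bit3=0)
  nb .#.: next=.  (t=0,i=0, bit2=0)
  nb ..#: next=.  (t=0,i=4, bit1=0)
  nb ...: next=#  (t=1,i=0, bit0=1)
  bits 11000001 = 193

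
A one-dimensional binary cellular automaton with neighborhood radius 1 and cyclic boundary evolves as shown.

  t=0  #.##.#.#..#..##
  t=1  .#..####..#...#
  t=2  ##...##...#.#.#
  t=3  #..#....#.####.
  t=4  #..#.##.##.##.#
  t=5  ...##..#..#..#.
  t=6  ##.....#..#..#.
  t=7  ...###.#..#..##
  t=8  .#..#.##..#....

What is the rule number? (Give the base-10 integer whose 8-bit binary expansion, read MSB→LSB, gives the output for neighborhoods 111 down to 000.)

  ###|#  b7=1 t=0,i=14
  ##.|.  b6=0 t=0,i=0
  #.#|#  b5=1 t=0,i=1
  #..|.  b4=0 t=0,i=8
  .##|.  b3=0 t=0,i=2
  .#.|#  b2=1 t=0,i=5
  ..#|.  b1=0 t=0,i=9
  ...|#  b0=1 t=1,i=12
  bits 10100101 = 165

165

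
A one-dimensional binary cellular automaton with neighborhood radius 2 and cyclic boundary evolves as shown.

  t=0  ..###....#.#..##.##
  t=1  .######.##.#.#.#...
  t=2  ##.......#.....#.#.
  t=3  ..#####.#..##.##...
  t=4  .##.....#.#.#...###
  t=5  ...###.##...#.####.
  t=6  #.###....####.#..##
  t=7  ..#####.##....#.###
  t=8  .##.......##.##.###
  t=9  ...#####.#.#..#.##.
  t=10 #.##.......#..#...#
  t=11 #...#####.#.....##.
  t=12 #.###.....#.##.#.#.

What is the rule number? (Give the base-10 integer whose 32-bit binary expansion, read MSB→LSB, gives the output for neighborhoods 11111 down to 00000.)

295395501

  #####|.  b31=0 t=1,i=3
  ####.|.  b30=0 t=1,i=5
  ###.#|.  b29=0 t=1,i=6
  ###..|#  b28=1 t=0,i=4
  ##.##|.  b27=0 t=0,i=16
  ##.#.|.  b26=0 t=1,i=10
  ##..#|.  b25=0 t=0,i=0
  ##...|#  b24=1 t=0,i=5
  #.###|#  b23=1 t=5,i=14
  #.##.|.  b22=0 t=0,i=17
  #.#.#|.  b21=0 t=1,i=11
  #.#..|#  b20=1 t=0,i=11
  #..##|#  b19=1 t=0,i=1
  #..#.|.  b18=0 t=9,i=13
  #...#|#  b17=1 t=4,i=14
  #....|#  b16=1 t=0,i=6
  .####|.  b15=0 t=1,i=2
  .###.|#  b14=1 t=0,i=3
  .##.#|#  b13=1 t=0,i=15
  .##..|.  b12=0 t=0,i=18
  .#.##|.  b11=0 t=2,i=18
  .#.#.|.  b10=0 t=0,i=10
  .#..#|.  b9=0 t=0,i=12
  .#...|.  b8=0 t=1,i=16
  ..###|#  b7=1 t=0,i=2
  ..##.|.  b6=0 t=0,i=14
  ..#.#|#  b5=1 t=0,i=9
  ..#..|.  b4=0 t=2,i=9
  ...##|#  b3=1 t=1,i=0
  ...#.|#  b2=1 t=0,i=8
  ....#|.  b1=0 t=0,i=7
  .....|#  b0=1 t=2,i=4
  bits 00010001100110110110000010101101 = 295395501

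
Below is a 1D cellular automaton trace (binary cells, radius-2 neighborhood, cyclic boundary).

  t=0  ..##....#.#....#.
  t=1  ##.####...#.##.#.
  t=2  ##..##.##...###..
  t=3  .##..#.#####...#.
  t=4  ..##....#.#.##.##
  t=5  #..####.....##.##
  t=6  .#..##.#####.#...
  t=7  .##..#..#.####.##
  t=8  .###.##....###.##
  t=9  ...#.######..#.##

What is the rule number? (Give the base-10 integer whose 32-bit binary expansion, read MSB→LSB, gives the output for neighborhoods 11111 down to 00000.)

1733538331

  [31] ##### => .  t=3,i=9
  [30] ####. => #  t=1,i=5
  [29] ###.# => #  t=6,i=11
  [28] ###.. => .  t=1,i=6
  [27] ##.## => .  t=1,i=2
  [26] ##.#. => #  t=1,i=14
  [25] ##..# => #  t=2,i=2
  [24] ##... => #  t=0,i=4
  [23] #.### => .  t=1,i=3
  [22] #.##. => #  t=1,i=0
  [21] #.#.# => .  t=1,i=15
  [20] #.#.. => #  t=0,i=10
  [19] #..## => .  t=2,i=3
  [18] #..#. => .  t=3,i=4
  [17] #...# => #  t=0,i=0
  [16] #.... => #  t=0,i=5
  [15] .#### => #  t=1,i=4
  [14] .###. => .  t=2,i=13
  [13] .##.# => #  t=1,i=1
  [12] .##.. => #  t=0,i=3
  [11] .#.## => .  t=1,i=11
  [10] .#.#. => .  t=0,i=9
  [9] .#..# => #  t=3,i=16
  [8] .#... => .  t=0,i=11
  [7] ..### => .  t=2,i=12
  [6] ..##. => .  t=0,i=2
  [5] ..#.# => .  t=0,i=8
  [4] ..#.. => #  t=0,i=15
  [3] ...## => #  t=0,i=1
  [2] ...#. => .  t=0,i=7
  [1] ....# => #  t=0,i=6
  [0] ..... => #  t=5,i=9
  bits 01100111010100111011001000011011 = 1733538331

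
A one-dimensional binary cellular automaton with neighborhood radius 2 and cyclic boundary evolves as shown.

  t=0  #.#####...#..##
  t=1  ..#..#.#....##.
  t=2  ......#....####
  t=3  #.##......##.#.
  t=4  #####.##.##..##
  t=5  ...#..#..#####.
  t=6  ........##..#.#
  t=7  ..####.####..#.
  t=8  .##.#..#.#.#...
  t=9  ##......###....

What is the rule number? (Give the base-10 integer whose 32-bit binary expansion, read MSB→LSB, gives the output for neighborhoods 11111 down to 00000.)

  [31] ##### => .  t=0,i=4
  [30] ####. => #  t=0,i=5
  [29] ###.# => .  t=0,i=0
  [28] ###.. => .  t=0,i=6
  [27] ##.## => .  t=0,i=1
  [26] ##.#. => .  t=3,i=12
  [25] ##..# => #  t=4,i=11
  [24] ##... => #  t=0,i=7
  [23] #.### => #  t=0,i=2
  [22] #.##. => #  t=3,i=2
  [21] #.#.# => #  t=3,i=0
  [20] #.#.. => .  t=1,i=7
  [19] #..## => #  t=0,i=12
  [18] #..#. => .  t=1,i=4
  [17] #...# => .  t=0,i=8
  [16] #.... => .  t=1,i=9
  [15] .#### => .  t=0,i=3
  [14] .###. => .  t=0,i=14
  [13] .##.# => .  t=3,i=11
  [12] .##.. => #  t=1,i=13
  [11] .#.## => #  t=3,i=1
  [10] .#.#. => #  t=1,i=6
  [9] .#..# => .  t=0,i=11
  [8] .#... => .  t=1,i=8
  [7] ..### => #  t=0,i=13
  [6] ..##. => #  t=1,i=12
  [5] ..#.# => .  t=1,i=5
  [4] ..#.. => .  t=0,i=10
  [3] ...## => #  t=1,i=11
  [2] ...#. => .  t=0,i=9
  [1] ....# => .  t=1,i=10
  [0] ..... => #  t=2,i=2
  bits 01000011111010000001110011001001 = 1139285193

1139285193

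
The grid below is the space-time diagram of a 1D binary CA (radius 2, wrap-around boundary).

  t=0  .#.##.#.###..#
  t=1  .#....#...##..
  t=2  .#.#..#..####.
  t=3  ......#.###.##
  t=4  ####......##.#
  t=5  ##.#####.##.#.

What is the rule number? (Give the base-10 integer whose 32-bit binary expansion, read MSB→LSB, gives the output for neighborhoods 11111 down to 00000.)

  ##### -> #   bit 31 = 1  t=4,i=1
  ####. -> .   bit 30 = 0  t=2,i=11
  ###.# -> #   bit 29 = 1  t=3,i=10
  ###.. -> #   bit 28 = 1  t=0,i=10
  ##.## -> #   bit 27 = 1  t=3,i=11
  ##.#. -> .   bit 26 = 0  t=0,i=5
  ##..# -> #   bit 25 = 1  t=0,i=11
  ##... -> #   bit 24 = 1  t=1,i=12
  #.### -> .   bit 23 = 0  t=0,i=8
  #.##. -> .   bit 22 = 0  t=0,i=3
  #.#.# -> #   bit 21 = 1  t=0,i=1
  #.#.. -> .   bit 20 = 0  t=2,i=3
  #..## -> #   bit 19 = 1  t=2,i=8
  #..#. -> .   bit 18 = 0  t=0,i=12
  #...# -> .   bit 17 = 0  t=1,i=8
  #.... -> #   bit 16 = 1  t=1,i=3
  .#### -> #   bit 15 = 1  t=2,i=10
  .###. -> .   bit 14 = 0  t=0,i=9
  .##.# -> .   bit 13 = 0  t=0,i=4
  .##.. -> #   bit 12 = 1  t=1,i=11
  .#.## -> .   bit 11 = 0  t=0,i=2
  .#.#. -> .   bit 10 = 0  t=0,i=0
  .#..# -> .   bit 9 = 0  t=2,i=4
  .#... -> .   bit 8 = 0  t=1,i=2
  ..### -> #   bit 7 = 1  t=2,i=9
  ..##. -> #   bit 6 = 1  t=1,i=10
  ..#.# -> .   bit 5 = 0  t=0,i=13
  ..#.. -> #   bit 4 = 1  t=1,i=1
  ...## -> #   bit 3 = 1  t=1,i=9
  ...#. -> .   bit 2 = 0  t=1,i=0
  ....# -> .   bit 1 = 0  t=1,i=4
  ..... -> #   bit 0 = 1  t=3,i=2
  bits 10111011001010011001000011011001 = 3140063449

3140063449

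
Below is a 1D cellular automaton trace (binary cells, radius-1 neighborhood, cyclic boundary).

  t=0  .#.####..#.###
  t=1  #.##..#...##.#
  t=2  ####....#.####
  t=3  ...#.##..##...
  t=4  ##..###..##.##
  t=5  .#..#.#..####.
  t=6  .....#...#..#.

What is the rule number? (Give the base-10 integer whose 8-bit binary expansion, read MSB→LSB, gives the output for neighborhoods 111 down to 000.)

  ###|.  b7=0 t=0,i=4
  ##.|#  b6=1 t=0,i=6
  #.#|#  b5=1 t=0,i=0
  #..|.  b4=0 t=0,i=7
  .##|#  b3=1 t=0,i=3
  .#.|.  b2=0 t=0,i=1
  ..#|.  b1=0 t=0,i=8
  ...|#  b0=1 t=1,i=8
  bits 01101001 = 105

105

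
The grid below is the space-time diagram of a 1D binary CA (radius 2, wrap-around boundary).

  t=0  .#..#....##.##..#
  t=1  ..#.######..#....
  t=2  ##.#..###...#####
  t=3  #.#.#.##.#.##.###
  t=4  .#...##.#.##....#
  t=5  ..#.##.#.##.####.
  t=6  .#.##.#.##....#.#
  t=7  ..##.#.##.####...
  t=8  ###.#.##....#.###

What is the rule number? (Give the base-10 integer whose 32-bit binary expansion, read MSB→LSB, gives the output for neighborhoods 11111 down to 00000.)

  [31] ##### => #  t=1,i=6
  [30] ####. => #  t=1,i=8
  [29] ###.# => .  t=2,i=1
  [28] ###.. => .  t=1,i=9
  [27] ##.## => .  t=0,i=11
  [26] ##.#. => #  t=2,i=2
  [25] ##..# => .  t=0,i=14
  [24] ##... => #  t=2,i=9
  [23] #.### => .  t=1,i=4
  [22] #.##. => #  t=0,i=12
  [21] #.#.# => .  t=3,i=2
  [20] #.#.. => .  t=0,i=1
  [19] #..## => .  t=2,i=5
  [18] #..#. => .  t=0,i=3
  [17] #...# => .  t=2,i=10
  [16] #.... => #  t=0,i=6
  [15] .#### => .  t=1,i=5
  [14] .###. => #  t=2,i=7
  [13] .##.# => .  t=0,i=10
  [12] .##.. => .  t=0,i=13
  [11] .#.## => #  t=1,i=3
  [10] .#.#. => .  t=0,i=0
  [9] .#..# => #  t=0,i=2
  [8] .#... => #  t=0,i=5
  [7] ..### => #  t=2,i=6
  [6] ..##. => #  t=0,i=9
  [5] ..#.# => .  t=0,i=16
  [4] ..#.. => #  t=0,i=4
  [3] ...## => #  t=0,i=8
  [2] ...#. => #  t=1,i=1
  [1] ....# => #  t=0,i=7
  [0] ..... => #  t=1,i=15
  bits 11000101010000010100101111011111 = 3309390815

3309390815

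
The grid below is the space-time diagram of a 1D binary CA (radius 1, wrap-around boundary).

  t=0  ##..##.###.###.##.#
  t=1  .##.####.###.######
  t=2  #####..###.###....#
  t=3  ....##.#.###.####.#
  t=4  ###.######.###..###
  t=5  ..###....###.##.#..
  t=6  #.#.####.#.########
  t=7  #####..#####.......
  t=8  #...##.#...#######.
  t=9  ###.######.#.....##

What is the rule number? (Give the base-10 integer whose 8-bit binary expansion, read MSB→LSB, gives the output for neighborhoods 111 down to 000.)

125

  ### -> .   bit 7 = 0  t=0,i=0
  ##. -> #   bit 6 = 1  t=0,i=1
  #.# -> #   bit 5 = 1  t=0,i=6
  #.. -> #   bit 4 = 1  t=0,i=2
  .## -> #   bit 3 = 1  t=0,i=4
  .#. -> #   bit 2 = 1  t=3,i=7
  ..# -> .   bit 1 = 0  t=0,i=3
  ... -> #   bit 0 = 1  t=2,i=15
  bits 01111101 = 125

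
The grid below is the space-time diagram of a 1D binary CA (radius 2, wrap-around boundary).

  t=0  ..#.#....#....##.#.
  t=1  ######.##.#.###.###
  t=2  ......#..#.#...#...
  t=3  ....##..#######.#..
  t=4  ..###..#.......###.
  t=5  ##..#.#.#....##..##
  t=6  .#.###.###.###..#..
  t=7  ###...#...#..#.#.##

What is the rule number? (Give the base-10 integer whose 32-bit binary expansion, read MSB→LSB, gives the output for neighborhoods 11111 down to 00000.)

488508782

  [31] ##### => .  t=1,i=0
  [30] ####. => .  t=1,i=4
  [29] ###.# => .  t=1,i=5
  [28] ###.. => #  t=4,i=4
  [27] ##.## => #  t=1,i=6
  [26] ##.#. => #  t=0,i=16
  [25] ##..# => .  t=3,i=6
  [24] ##... => #  t=4,i=18
  [23] #.### => .  t=1,i=12
  [22] #.##. => .  t=1,i=7
  [21] #.#.# => .  t=1,i=10
  [20] #.#.. => #  t=0,i=4
  [19] #..## => #  t=3,i=7
  [18] #..#. => #  t=2,i=8
  [17] #...# => #  t=0,i=0
  [16] #.... => .  t=0,i=6
  [15] .#### => .  t=1,i=17
  [14] .###. => .  t=1,i=13
  [13] .##.# => .  t=0,i=15
  [12] .##.. => .  t=3,i=5
  [11] .#.## => #  t=1,i=11
  [10] .#.#. => #  t=0,i=3
  [9] .#..# => .  t=2,i=7
  [8] .#... => #  t=0,i=5
  [7] ..### => .  t=3,i=8
  [6] ..##. => #  t=0,i=14
  [5] ..#.# => #  t=0,i=2
  [4] ..#.. => .  t=0,i=9
  [3] ...## => #  t=0,i=13
  [2] ...#. => #  t=0,i=1
  [1] ....# => #  t=0,i=7
  [0] ..... => .  t=2,i=0
  bits 00011101000111100000110101101110 = 488508782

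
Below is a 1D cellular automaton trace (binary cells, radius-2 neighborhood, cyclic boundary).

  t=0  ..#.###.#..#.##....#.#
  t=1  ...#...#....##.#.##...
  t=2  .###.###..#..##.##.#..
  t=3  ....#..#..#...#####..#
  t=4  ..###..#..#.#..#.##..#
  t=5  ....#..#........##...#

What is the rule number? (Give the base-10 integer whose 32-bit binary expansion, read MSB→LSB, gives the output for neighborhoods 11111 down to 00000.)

1564649494

  [31] ##### => .  t=3,i=16
  [30] ####. => #  t=3,i=17
  [29] ###.# => .  t=0,i=6
  [28] ###.. => #  t=2,i=7
  [27] ##.## => #  t=2,i=4
  [26] ##.#. => #  t=0,i=7
  [25] ##..# => .  t=2,i=8
  [24] ##... => #  t=0,i=15
  [23] #.### => .  t=0,i=4
  [22] #.##. => #  t=0,i=13
  [21] #.#.# => .  t=1,i=15
  [20] #.#.. => .  t=0,i=8
  [19] #..## => .  t=2,i=12
  [18] #..#. => .  t=0,i=1
  [17] #...# => #  t=1,i=5
  [16] #.... => .  t=0,i=16
  [15] .#### => #  t=3,i=15
  [14] .###. => .  t=0,i=5
  [13] .##.# => #  t=1,i=13
  [12] .##.. => .  t=0,i=14
  [11] .#.## => #  t=0,i=3
  [10] .#.#. => .  t=0,i=20
  [9] .#..# => .  t=0,i=0
  [8] .#... => .  t=1,i=4
  [7] ..### => .  t=2,i=1
  [6] ..##. => .  t=1,i=12
  [5] ..#.# => .  t=0,i=2
  [4] ..#.. => #  t=1,i=3
  [3] ...## => .  t=1,i=11
  [2] ...#. => #  t=0,i=18
  [1] ....# => #  t=0,i=17
  [0] ..... => .  t=1,i=0
  bits 01011101010000101010100000010110 = 1564649494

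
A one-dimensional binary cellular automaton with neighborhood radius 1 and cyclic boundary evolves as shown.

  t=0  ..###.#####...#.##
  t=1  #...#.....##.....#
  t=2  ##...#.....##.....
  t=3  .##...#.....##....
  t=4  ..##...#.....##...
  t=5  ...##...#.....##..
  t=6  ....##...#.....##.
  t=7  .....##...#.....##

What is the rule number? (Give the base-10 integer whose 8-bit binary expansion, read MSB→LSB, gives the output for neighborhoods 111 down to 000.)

80

  ###|.  b7=0 t=0,i=3
  ##.|#  b6=1 t=0,i=4
  #.#|.  b5=0 t=0,i=5
  #..|#  b4=1 t=0,i=0
  .##|.  b3=0 t=0,i=2
  .#.|.  b2=0 t=0,i=14
  ..#|.  b1=0 t=0,i=1
  ...|.  b0=0 t=0,i=12
  bits 01010000 = 80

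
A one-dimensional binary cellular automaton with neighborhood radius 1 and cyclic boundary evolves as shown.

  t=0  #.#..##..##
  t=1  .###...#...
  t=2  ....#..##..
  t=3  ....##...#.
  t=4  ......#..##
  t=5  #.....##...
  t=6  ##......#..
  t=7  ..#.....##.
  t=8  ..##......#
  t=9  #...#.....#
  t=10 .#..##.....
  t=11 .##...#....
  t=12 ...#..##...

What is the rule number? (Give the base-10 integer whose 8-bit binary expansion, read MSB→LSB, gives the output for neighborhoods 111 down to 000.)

  ### -> .   bit 7 = 0  t=0,i=10
  ##. -> .   bit 6 = 0  t=0,i=0
  #.# -> #   bit 5 = 1  t=0,i=1
  #.. -> #   bit 4 = 1  t=0,i=3
  .## -> .   bit 3 = 0  t=0,i=5
  .#. -> #   bit 2 = 1  t=0,i=2
  ..# -> .   bit 1 = 0  t=0,i=4
  ... -> .   bit 0 = 0  t=1,i=5
  bits 00110100 = 52

52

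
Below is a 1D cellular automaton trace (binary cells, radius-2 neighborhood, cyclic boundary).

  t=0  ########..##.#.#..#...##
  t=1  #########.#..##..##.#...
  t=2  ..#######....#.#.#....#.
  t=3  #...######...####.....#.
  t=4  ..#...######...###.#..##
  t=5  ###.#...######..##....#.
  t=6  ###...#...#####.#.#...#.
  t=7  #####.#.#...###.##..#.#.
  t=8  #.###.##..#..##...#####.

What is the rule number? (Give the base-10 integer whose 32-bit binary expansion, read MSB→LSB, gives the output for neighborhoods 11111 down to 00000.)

  [31] ##### => #  t=0,i=0
  [30] ####. => #  t=0,i=6
  [29] ###.# => #  t=1,i=8
  [28] ###.. => #  t=0,i=7
  [27] ##.## => .  t=7,i=15
  [26] ##.#. => .  t=0,i=12
  [25] ##..# => #  t=0,i=8
  [24] ##... => #  t=2,i=9
  [23] #.### => #  t=5,i=0
  [22] #.##. => .  t=7,i=16
  [21] #.#.# => #  t=0,i=13
  [20] #.#.. => .  t=0,i=15
  [19] #..## => .  t=0,i=9
  [18] #..#. => #  t=0,i=17
  [17] #...# => #  t=0,i=20
  [16] #.... => .  t=2,i=10
  [15] .#### => .  t=0,i=23
  [14] .###. => #  t=4,i=16
  [13] .##.# => .  t=0,i=11
  [12] .##.. => .  t=1,i=14
  [11] .#.## => .  t=5,i=23
  [10] .#.#. => #  t=0,i=14
  [9] .#..# => .  t=0,i=16
  [8] .#... => .  t=0,i=19
  [7] ..### => .  t=0,i=22
  [6] ..##. => #  t=0,i=10
  [5] ..#.# => #  t=2,i=13
  [4] ..#.. => #  t=0,i=18
  [3] ...## => .  t=0,i=21
  [2] ...#. => .  t=2,i=12
  [1] ....# => .  t=2,i=11
  [0] ..... => #  t=3,i=19
  bits 11110011101001100100010001110001 = 4087759985

4087759985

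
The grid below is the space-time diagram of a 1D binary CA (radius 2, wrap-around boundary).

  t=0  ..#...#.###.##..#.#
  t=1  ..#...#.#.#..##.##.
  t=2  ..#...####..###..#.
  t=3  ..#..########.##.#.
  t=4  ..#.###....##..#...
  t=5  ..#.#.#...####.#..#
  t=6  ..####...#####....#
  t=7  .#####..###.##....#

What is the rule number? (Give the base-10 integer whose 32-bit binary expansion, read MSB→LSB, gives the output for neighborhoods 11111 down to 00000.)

1923659001

  nb #####: next=.  (t=3,i=7, bit31=0)
  nb ####.: next=#  (t=2,i=8, bit30=1)
  nb ###.#: next=#  (t=0,i=10, bit29=1)
  nb ###..: next=#  (t=2,i=9, bit28=1)
  nb ##.##: next=.  (t=0,i=11, bit27=0)
  nb ##.#.: next=.  (t=3,i=16, bit26=0)
  nb ##..#: next=#  (t=0,i=14, bit25=1)
  nb ##...: next=.  (t=1,i=18, bit24=0)
  nb #.###: next=#  (t=0,i=8, bit23=1)
  nb #.##.: next=.  (t=0,i=12, bit22=0)
  nb #.#.#: next=#  (t=1,i=8, bit21=1)
  nb #.#..: next=.  (t=0,i=18, bit20=0)
  nb #..##: next=#  (t=1,i=12, bit19=1)
  nb #..#.: next=.  (t=0,i=1, bit18=0)
  nb #...#: next=.  (t=0,i=4, bit17=0)
  nb #....: next=.  (t=4,i=8, bit16=0)
  nb .####: next=#  (t=2,i=7, bit15=1)
  nb .###.: next=.  (t=0,i=9, bit14=0)
  nb .##.#: next=#  (t=1,i=14, bit13=1)
  nb .##..: next=#  (t=0,i=13, bit12=1)
  nb .#.##: next=.  (t=0,i=7, bit11=0)
  nb .#.#.: next=#  (t=0,i=17, bit10=1)
  nb .#..#: next=.  (t=0,i=0, bit9=0)
  nb .#...: next=.  (t=0,i=3, bit8=0)
  nb ..###: next=#  (t=2,i=6, bit7=1)
  nb ..##.: next=#  (t=1,i=13, bit6=1)
  nb ..#.#: next=#  (t=0,i=6, bit5=1)
  nb ..#..: next=#  (t=0,i=2, bit4=1)
  nb ...##: next=#  (t=2,i=5, bit3=1)
  nb ...#.: next=.  (t=0,i=5, bit2=0)
  nb ....#: next=.  (t=4,i=0, bit1=0)
  nb .....: next=#  (t=4,i=18, bit0=1)
  bits 01110010101010001011010011111001 = 1923659001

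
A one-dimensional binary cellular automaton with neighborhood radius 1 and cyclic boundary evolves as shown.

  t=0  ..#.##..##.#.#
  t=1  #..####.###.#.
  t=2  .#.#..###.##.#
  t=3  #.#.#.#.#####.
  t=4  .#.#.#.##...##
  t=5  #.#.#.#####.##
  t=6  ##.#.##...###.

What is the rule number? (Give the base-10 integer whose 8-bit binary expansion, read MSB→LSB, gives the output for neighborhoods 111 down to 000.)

  ### -> .   bit 7 = 0  t=1,i=4
  ##. -> #   bit 6 = 1  t=0,i=5
  #.# -> #   bit 5 = 1  t=0,i=3
  #.. -> #   bit 4 = 1  t=0,i=0
  .## -> #   bit 3 = 1  t=0,i=4
  .#. -> .   bit 2 = 0  t=0,i=2
  ..# -> .   bit 1 = 0  t=0,i=1
  ... -> #   bit 0 = 1  t=4,i=10
  bits 01111001 = 121

121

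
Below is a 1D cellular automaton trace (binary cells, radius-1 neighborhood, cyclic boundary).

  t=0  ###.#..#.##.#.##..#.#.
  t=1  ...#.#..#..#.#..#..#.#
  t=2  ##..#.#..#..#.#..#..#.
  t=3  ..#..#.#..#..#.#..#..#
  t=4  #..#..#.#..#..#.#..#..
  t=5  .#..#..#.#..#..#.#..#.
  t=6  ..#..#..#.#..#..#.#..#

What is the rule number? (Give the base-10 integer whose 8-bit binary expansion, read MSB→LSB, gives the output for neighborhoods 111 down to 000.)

49

  nb ###: next=.  (t=0,i=1, bit7=0)
  nb ##.: next=.  (t=0,i=2, bit6=0)
  nb #.#: next=#  (t=0,i=3, bit5=1)
  nb #..: next=#  (t=0,i=5, bit4=1)
  nb .##: next=.  (t=0,i=0, bit3=0)
  nb .#.: next=.  (t=0,i=4, bit2=0)
  nb ..#: next=.  (t=0,i=6, bit1=0)
  nb ...: next=#  (t=1,i=1, bit0=1)
  bits 00110001 = 49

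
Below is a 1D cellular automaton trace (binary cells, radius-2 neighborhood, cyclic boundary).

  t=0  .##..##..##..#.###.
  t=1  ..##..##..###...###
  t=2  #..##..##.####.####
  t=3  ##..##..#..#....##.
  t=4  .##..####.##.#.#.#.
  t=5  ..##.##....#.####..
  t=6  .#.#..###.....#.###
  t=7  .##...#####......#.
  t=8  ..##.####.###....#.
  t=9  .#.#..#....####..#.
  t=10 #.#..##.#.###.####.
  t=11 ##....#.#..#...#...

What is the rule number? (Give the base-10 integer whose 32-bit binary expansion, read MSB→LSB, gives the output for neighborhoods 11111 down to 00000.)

  nb #####: next=#  (t=2,i=17, bit31=1)
  nb ####.: next=.  (t=2,i=12, bit30=0)
  nb ###.#: next=.  (t=2,i=13, bit29=0)
  nb ###..: next=#  (t=0,i=17, bit28=1)
  nb ##.##: next=.  (t=2,i=9, bit27=0)
  nb ##.#.: next=.  (t=4,i=12, bit26=0)
  nb ##..#: next=#  (t=0,i=3, bit25=1)
  nb ##...: next=#  (t=1,i=13, bit24=1)
  nb #.###: next=.  (t=0,i=15, bit23=0)
  nb #.##.: next=.  (t=3,i=0, bit22=0)
  nb #.#.#: next=#  (t=4,i=13, bit21=1)
  nb #.#..: next=.  (t=4,i=17, bit20=0)
  nb #..##: next=.  (t=0,i=0, bit19=0)
  nb #..#.: next=#  (t=0,i=12, bit18=1)
  nb #...#: next=.  (t=1,i=14, bit17=0)
  nb #....: next=#  (t=3,i=13, bit16=1)
  nb .####: next=#  (t=2,i=11, bit15=1)
  nb .###.: next=#  (t=0,i=16, bit14=1)
  nb .##.#: next=#  (t=2,i=8, bit13=1)
  nb .##..: next=#  (t=0,i=2, bit12=1)
  nb .#.##: next=.  (t=0,i=14, bit11=0)
  nb .#.#.: next=#  (t=4,i=14, bit10=1)
  nb .#..#: next=.  (t=3,i=9, bit9=0)
  nb .#...: next=.  (t=3,i=12, bit8=0)
  nb ..###: next=#  (t=1,i=10, bit7=1)
  nb ..##.: next=.  (t=0,i=1, bit6=0)
  nb ..#.#: next=.  (t=0,i=13, bit5=0)
  nb ..#..: next=#  (t=3,i=8, bit4=1)
  nb ...##: next=#  (t=1,i=15, bit3=1)
  nb ...#.: next=.  (t=5,i=10, bit2=0)
  nb ....#: next=.  (t=3,i=14, bit1=0)
  nb .....: next=.  (t=6,i=11, bit0=0)
  bits 10010011001001011111010010011000 = 2468738200

2468738200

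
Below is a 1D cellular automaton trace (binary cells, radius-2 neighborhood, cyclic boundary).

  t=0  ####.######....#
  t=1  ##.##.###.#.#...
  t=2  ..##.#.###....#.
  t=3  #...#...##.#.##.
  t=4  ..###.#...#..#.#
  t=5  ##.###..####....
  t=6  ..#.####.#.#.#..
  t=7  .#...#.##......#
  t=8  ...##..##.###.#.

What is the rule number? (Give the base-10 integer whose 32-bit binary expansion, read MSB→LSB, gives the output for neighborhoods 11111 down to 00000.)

  ##### -> #   bit 31 = 1  t=0,i=1
  ####. -> .   bit 30 = 0  t=0,i=2
  ###.# -> #   bit 29 = 1  t=0,i=3
  ###.. -> #   bit 28 = 1  t=0,i=10
  ##.## -> #   bit 27 = 1  t=0,i=4
  ##.#. -> #   bit 26 = 1  t=1,i=9
  ##..# -> #   bit 25 = 1  t=5,i=6
  ##... -> .   bit 24 = 0  t=0,i=11
  #.### -> .   bit 23 = 0  t=0,i=5
  #.##. -> #   bit 22 = 1  t=1,i=3
  #.#.# -> .   bit 21 = 0  t=1,i=10
  #.#.. -> .   bit 20 = 0  t=1,i=12
  #..## -> #   bit 19 = 1  t=4,i=1
  #..#. -> .   bit 18 = 0  t=4,i=12
  #...# -> #   bit 17 = 1  t=1,i=14
  #.... -> #   bit 16 = 1  t=0,i=12
  .#### -> #   bit 15 = 1  t=0,i=0
  .###. -> #   bit 14 = 1  t=1,i=7
  .##.# -> .   bit 13 = 0  t=1,i=1
  .##.. -> #   bit 12 = 1  t=7,i=8
  .#.## -> .   bit 11 = 0  t=2,i=6
  .#.#. -> .   bit 10 = 0  t=1,i=11
  .#..# -> #   bit 9 = 1  t=4,i=0
  .#... -> .   bit 8 = 0  t=1,i=13
  ..### -> .   bit 7 = 0  t=0,i=15
  ..##. -> .   bit 6 = 0  t=1,i=0
  ..#.# -> .   bit 5 = 0  t=4,i=13
  ..#.. -> #   bit 4 = 1  t=2,i=14
  ...## -> .   bit 3 = 0  t=0,i=14
  ...#. -> #   bit 2 = 1  t=2,i=13
  ....# -> .   bit 1 = 0  t=0,i=13
  ..... -> #   bit 0 = 1  t=7,i=11
  bits 10111110010010111101001000010101 = 3192640021

3192640021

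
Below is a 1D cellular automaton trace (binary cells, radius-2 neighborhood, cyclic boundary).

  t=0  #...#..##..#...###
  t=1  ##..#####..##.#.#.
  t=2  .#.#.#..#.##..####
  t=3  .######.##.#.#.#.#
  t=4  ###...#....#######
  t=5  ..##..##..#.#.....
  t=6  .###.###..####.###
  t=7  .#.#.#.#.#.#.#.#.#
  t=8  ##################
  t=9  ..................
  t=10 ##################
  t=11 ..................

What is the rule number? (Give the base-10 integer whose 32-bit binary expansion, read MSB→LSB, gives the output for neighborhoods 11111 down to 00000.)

  ##### -> .   bit 31 = 0  t=1,i=6
  ####. -> .   bit 30 = 0  t=0,i=17
  ###.# -> #   bit 29 = 1  t=2,i=17
  ###.. -> #   bit 28 = 1  t=0,i=0
  ##.## -> .   bit 27 = 0  t=3,i=7
  ##.#. -> .   bit 26 = 0  t=1,i=13
  ##..# -> .   bit 25 = 0  t=0,i=9
  ##... -> #   bit 24 = 1  t=0,i=1
  #.### -> #   bit 23 = 1  t=3,i=1
  #.##. -> .   bit 22 = 0  t=1,i=0
  #.#.# -> #   bit 21 = 1  t=1,i=14
  #.#.. -> #   bit 20 = 1  t=2,i=5
  #..## -> #   bit 19 = 1  t=0,i=6
  #..#. -> .   bit 18 = 0  t=0,i=10
  #...# -> .   bit 17 = 0  t=0,i=2
  #.... -> .   bit 16 = 0  t=4,i=8
  .#### -> #   bit 15 = 1  t=0,i=16
  .###. -> .   bit 14 = 0  t=6,i=2
  .##.# -> .   bit 13 = 0  t=1,i=12
  .##.. -> #   bit 12 = 1  t=0,i=8
  .#.## -> #   bit 11 = 1  t=1,i=17
  .#.#. -> #   bit 10 = 1  t=1,i=15
  .#..# -> #   bit 9 = 1  t=0,i=5
  .#... -> #   bit 8 = 1  t=0,i=12
  ..### -> .   bit 7 = 0  t=0,i=15
  ..##. -> #   bit 6 = 1  t=0,i=7
  ..#.# -> #   bit 5 = 1  t=2,i=8
  ..#.. -> #   bit 4 = 1  t=0,i=4
  ...## -> #   bit 3 = 1  t=0,i=14
  ...#. -> .   bit 2 = 0  t=0,i=3
  ....# -> .   bit 1 = 0  t=4,i=9
  ..... -> #   bit 0 = 1  t=5,i=15
  bits 00110001101110001001111101111001 = 834183033

834183033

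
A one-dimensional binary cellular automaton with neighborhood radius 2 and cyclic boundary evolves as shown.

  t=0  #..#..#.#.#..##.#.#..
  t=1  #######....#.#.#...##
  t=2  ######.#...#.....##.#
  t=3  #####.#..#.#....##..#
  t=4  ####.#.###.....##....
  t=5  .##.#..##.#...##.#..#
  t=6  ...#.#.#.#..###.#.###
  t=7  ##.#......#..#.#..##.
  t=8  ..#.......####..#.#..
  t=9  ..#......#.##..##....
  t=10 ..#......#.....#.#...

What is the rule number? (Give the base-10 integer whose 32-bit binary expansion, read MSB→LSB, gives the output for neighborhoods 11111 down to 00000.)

  [31] ##### => #  t=1,i=0
  [30] ####. => #  t=1,i=5
  [29] ###.# => .  t=2,i=5
  [28] ###.. => .  t=1,i=6
  [27] ##.## => .  t=2,i=19
  [26] ##.#. => #  t=0,i=15
  [25] ##..# => .  t=3,i=18
  [24] ##... => #  t=1,i=7
  [23] #.### => #  t=2,i=20
  [22] #.##. => .  t=5,i=1
  [21] #.#.# => .  t=0,i=8
  [20] #.#.. => .  t=0,i=10
  [19] #..## => .  t=0,i=12
  [18] #..#. => #  t=0,i=2
  [17] #...# => #  t=1,i=17
  [16] #.... => .  t=1,i=8
  [15] .#### => #  t=1,i=20
  [14] .###. => #  t=4,i=8
  [13] .##.# => .  t=0,i=14
  [12] .##.. => .  t=3,i=17
  [11] .#.## => .  t=4,i=6
  [10] .#.#. => .  t=0,i=7
  [9] .#..# => #  t=0,i=1
  [8] .#... => .  t=1,i=16
  [7] ..### => .  t=1,i=19
  [6] ..##. => #  t=0,i=13
  [5] ..#.# => #  t=0,i=6
  [4] ..#.. => #  t=0,i=0
  [3] ...## => #  t=1,i=18
  [2] ...#. => .  t=1,i=10
  [1] ....# => .  t=1,i=9
  [0] ..... => .  t=2,i=14
  bits 11000101100001101100001001111000 = 3313943160

3313943160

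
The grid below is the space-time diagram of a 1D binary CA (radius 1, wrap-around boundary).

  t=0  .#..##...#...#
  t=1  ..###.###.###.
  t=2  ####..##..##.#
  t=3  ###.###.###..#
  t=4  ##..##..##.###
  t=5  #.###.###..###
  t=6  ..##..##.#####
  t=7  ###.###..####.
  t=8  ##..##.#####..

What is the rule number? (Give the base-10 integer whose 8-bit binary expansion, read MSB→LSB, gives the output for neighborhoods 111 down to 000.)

155

  nb ###: next=#  (t=1,i=3, bit7=1)
  nb ##.: next=.  (t=0,i=5, bit6=0)
  nb #.#: next=.  (t=0,i=0, bit5=0)
  nb #..: next=#  (t=0,i=2, bit4=1)
  nb .##: next=#  (t=0,i=4, bit3=1)
  nb .#.: next=.  (t=0,i=1, bit2=0)
  nb ..#: next=#  (t=0,i=3, bit1=1)
  nb ...: next=#  (t=0,i=7, bit0=1)
  bits 10011011 = 155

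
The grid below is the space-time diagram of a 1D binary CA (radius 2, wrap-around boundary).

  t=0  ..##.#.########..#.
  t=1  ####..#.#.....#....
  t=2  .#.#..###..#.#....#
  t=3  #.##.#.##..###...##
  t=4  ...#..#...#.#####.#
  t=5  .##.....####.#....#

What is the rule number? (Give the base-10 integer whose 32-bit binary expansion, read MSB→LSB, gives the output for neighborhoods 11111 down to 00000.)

  [31] ##### => .  t=0,i=9
  [30] ####. => .  t=0,i=13
  [29] ###.# => .  t=3,i=0
  [28] ###.. => #  t=0,i=14
  [27] ##.## => .  t=3,i=1
  [26] ##.#. => .  t=0,i=4
  [25] ##..# => .  t=0,i=15
  [24] ##... => #  t=3,i=14
  [23] #.### => .  t=0,i=7
  [22] #.##. => .  t=3,i=2
  [21] #.#.# => .  t=0,i=5
  [20] #.#.. => #  t=1,i=8
  [19] #..## => #  t=2,i=5
  [18] #..#. => .  t=0,i=16
  [17] #...# => #  t=0,i=0
  [16] #.... => .  t=1,i=10
  [15] .#### => #  t=0,i=8
  [14] .###. => #  t=2,i=7
  [13] .##.# => #  t=0,i=3
  [12] .##.. => .  t=3,i=8
  [11] .#.## => #  t=0,i=6
  [10] .#.#. => #  t=1,i=7
  [9] .#..# => .  t=2,i=4
  [8] .#... => .  t=0,i=18
  [7] ..### => .  t=1,i=0
  [6] ..##. => #  t=0,i=2
  [5] ..#.# => #  t=1,i=6
  [4] ..#.. => .  t=0,i=17
  [3] ...## => #  t=0,i=1
  [2] ...#. => #  t=1,i=13
  [1] ....# => .  t=1,i=12
  [0] ..... => #  t=1,i=11
  bits 00010001000110101110110001101101 = 286977133

286977133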